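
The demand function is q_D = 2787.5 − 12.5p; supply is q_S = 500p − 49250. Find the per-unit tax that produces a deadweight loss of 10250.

In inverse form: demand p = 223 − 0.08q, supply p = 98.5 + 0.002q.
Competitive equilibrium: 223 − 0.08q = 98.5 + 0.002q → q* = 1518.2927, p* = 101.5366.
A tax t gives Δq = t/0.082 and wedge t, so DWL = t²/0.164.
t²/0.164 = 10250 → t² = 1681 → t = 41.

41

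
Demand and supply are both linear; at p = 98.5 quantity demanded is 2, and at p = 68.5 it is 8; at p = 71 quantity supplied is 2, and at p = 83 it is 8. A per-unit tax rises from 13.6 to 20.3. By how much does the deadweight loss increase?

Demand slope = (68.5 − 98.5)/(8 − 2) = −5, so p = 108.5 − 5q.
Supply slope = (83 − 71)/(8 − 2) = 2, so p = 67 + 2q.
Competitive equilibrium: 108.5 − 5q = 67 + 2q → q* = 5.9286, p* = 78.8571.
For a per-unit tax t: Δq = t/7, so DWL = ½·t·(t/7) = t²/14.
At t = 13.6: DWL = 13.211. At t = 20.3: DWL = 29.435.
Increase = 29.435 − 13.211 = 16.22.

16.22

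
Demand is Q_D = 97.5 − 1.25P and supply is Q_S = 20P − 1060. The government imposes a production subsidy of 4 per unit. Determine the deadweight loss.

9.41

In inverse form: demand P = 78 − 0.8Q, supply P = 53 + 0.05Q.
Competitive equilibrium: 78 − 0.8Q = 53 + 0.05Q → Q* = 29.4118, P* = 54.4706.
The subsidy lowers effective supply by 4: P = 49 + 0.05Q.
New quantity: 78 − 0.8Q = 49 + 0.05Q → Q' = 34.1176.
Overproduction ΔQ = 34.1176 − 29.4118 = 4.7058; wedge = subsidy = 4.
DWL = ½ × 4.7058 × 4 = 9.41.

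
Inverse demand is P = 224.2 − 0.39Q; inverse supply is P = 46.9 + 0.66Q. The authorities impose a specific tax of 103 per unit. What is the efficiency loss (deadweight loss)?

5051.90

Competitive equilibrium: 224.2 − 0.39Q = 46.9 + 0.66Q → Q* = 168.8571, P* = 158.3457.
With the tax, the buyer price exceeds the seller price by 103: (224.2 − 0.39Q) − (46.9 + 0.66Q) = 103 → Q' = 70.7619.
ΔQ = 168.8571 − 70.7619 = 98.0952; the wedge equals the tax, 103.
Welfare loss = ½ × 98.0952 × 103 = 5051.90.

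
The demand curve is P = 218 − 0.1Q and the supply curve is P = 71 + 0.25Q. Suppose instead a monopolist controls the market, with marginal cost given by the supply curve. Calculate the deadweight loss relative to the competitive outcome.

Competitive equilibrium: 218 − 0.1Q = 71 + 0.25Q → Q* = 420, P* = 176.
Marginal revenue: MR = 218 − 0.2Q. Set MR = MC: 218 − 0.2Q = 71 + 0.25Q → Q_m = 326.6667.
Price P_m = 218 − 0.1·326.6667 = 185.3333; MC(Q_m) = 71 + 0.25·326.6667 = 152.6667.
Competitive Q* = 420, so ΔQ = 93.3333; wedge = 185.3333 − 152.6667 = 32.6666.
Deadweight loss = ½ × 93.3333 × 32.6666 = 1524.44.

1524.44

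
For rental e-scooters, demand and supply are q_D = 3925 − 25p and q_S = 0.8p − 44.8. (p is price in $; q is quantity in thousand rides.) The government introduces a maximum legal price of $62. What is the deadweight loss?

$3483.94 thousand

In inverse form: demand p = 157 − 0.04q, supply p = 56 + 1.25q.
Competitive equilibrium: 157 − 0.04q = 56 + 1.25q → q* = 78.2946, p* = 153.8682.
At the ceiling p = 62, quantity supplied = (62 − 56)/1.25 = 4.8.
Willingness to pay at q' = 4.8: 157 − 0.04·4.8 = 156.808.
Δq = 78.2946 − 4.8 = 73.4946; wedge = 156.808 − 62 = 94.808.
Welfare loss = ½ × 73.4946 × 94.808 = $3483.94 thousand.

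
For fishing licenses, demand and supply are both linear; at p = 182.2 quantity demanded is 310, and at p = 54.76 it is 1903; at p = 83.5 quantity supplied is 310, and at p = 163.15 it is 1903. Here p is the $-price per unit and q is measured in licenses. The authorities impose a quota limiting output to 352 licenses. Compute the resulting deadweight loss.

$33437.30

Demand slope = (54.76 − 182.2)/(1903 − 310) = −0.08, so p = 207 − 0.08q.
Supply slope = (163.15 − 83.5)/(1903 − 310) = 0.05, so p = 68 + 0.05q.
Competitive equilibrium: 207 − 0.08q = 68 + 0.05q → q* = 1069.2308, p* = 121.4615.
At q = 352: demand price = 207 − 0.08·352 = 178.84; supply price = 68 + 0.05·352 = 85.6.
Δq = 1069.2308 − 352 = 717.2308; wedge = 178.84 − 85.6 = 93.24.
The triangle = ½ × 717.2308 × 93.24 = $33437.30.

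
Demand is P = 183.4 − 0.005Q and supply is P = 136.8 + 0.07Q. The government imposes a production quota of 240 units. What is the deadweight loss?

5453.07

Competitive equilibrium: 183.4 − 0.005Q = 136.8 + 0.07Q → Q* = 621.3333, P* = 180.2933.
At Q = 240: demand price = 183.4 − 0.005·240 = 182.2; supply price = 136.8 + 0.07·240 = 153.6.
ΔQ = 621.3333 − 240 = 381.3333; wedge = 182.2 − 153.6 = 28.6.
The triangle = ½ × 381.3333 × 28.6 = 5453.07.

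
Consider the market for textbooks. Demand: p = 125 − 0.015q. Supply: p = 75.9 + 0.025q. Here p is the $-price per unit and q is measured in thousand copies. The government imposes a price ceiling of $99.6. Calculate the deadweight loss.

Competitive equilibrium: 125 − 0.015q = 75.9 + 0.025q → q* = 1227.5, p* = 106.5875.
At the ceiling p = 99.6, quantity supplied = (99.6 − 75.9)/0.025 = 948.
Willingness to pay at q' = 948: 125 − 0.015·948 = 110.78.
Δq = 1227.5 − 948 = 279.5; wedge = 110.78 − 99.6 = 11.18.
DWL = ½ × 279.5 × 11.18 = $1562.405 thousand.

$1562.405 thousand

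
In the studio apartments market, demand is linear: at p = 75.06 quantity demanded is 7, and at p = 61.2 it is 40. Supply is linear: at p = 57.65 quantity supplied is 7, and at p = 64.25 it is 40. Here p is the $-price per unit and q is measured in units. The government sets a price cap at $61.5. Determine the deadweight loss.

$24.17

Demand slope = (61.2 − 75.06)/(40 − 7) = −0.42, so p = 78 − 0.42q.
Supply slope = (64.25 − 57.65)/(40 − 7) = 0.2, so p = 56.25 + 0.2q.
Competitive equilibrium: 78 − 0.42q = 56.25 + 0.2q → q* = 35.0806, p* = 63.2661.
At the ceiling p = 61.5, quantity supplied = (61.5 − 56.25)/0.2 = 26.25.
Willingness to pay at q' = 26.25: 78 − 0.42·26.25 = 66.975.
Δq = 35.0806 − 26.25 = 8.8306; wedge = 66.975 − 61.5 = 5.475.
DWL = ½ × 8.8306 × 5.475 = $24.17.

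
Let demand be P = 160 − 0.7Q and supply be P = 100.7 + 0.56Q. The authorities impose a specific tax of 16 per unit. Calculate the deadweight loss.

101.59

Competitive equilibrium: 160 − 0.7Q = 100.7 + 0.56Q → Q* = 47.0635, P* = 127.0556.
With the tax, the buyer price exceeds the seller price by 16: (160 − 0.7Q) − (100.7 + 0.56Q) = 16 → Q' = 34.3651.
ΔQ = 47.0635 − 34.3651 = 12.6984; the wedge equals the tax, 16.
DWL = ½ × 12.6984 × 16 = 101.59.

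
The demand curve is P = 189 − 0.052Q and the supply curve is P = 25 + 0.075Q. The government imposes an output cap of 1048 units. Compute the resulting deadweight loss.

Competitive equilibrium: 189 − 0.052Q = 25 + 0.075Q → Q* = 1291.3386, P* = 121.8504.
At Q = 1048: demand price = 189 − 0.052·1048 = 134.504; supply price = 25 + 0.075·1048 = 103.6.
ΔQ = 1291.3386 − 1048 = 243.3386; wedge = 134.504 − 103.6 = 30.904.
Welfare loss = ½ × 243.3386 × 30.904 = 3760.07.

3760.07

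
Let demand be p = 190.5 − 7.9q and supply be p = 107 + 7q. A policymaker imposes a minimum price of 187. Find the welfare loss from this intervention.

198.44

Competitive equilibrium: 190.5 − 7.9q = 107 + 7q → q* = 5.604, p* = 146.2282.
At the floor p = 187, quantity demanded = (190.5 − 187)/7.9 = 0.443.
Sellers' marginal cost at q' = 0.443: 107 + 7·0.443 = 110.101.
Δq = 5.604 − 0.443 = 5.161; wedge = 187 − 110.101 = 76.899.
DWL = ½ × 5.161 × 76.899 = 198.44.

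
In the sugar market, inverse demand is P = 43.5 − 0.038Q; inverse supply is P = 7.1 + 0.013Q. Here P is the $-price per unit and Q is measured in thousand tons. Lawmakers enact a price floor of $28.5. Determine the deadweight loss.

Competitive equilibrium: 43.5 − 0.038Q = 7.1 + 0.013Q → Q* = 713.7255, P* = 16.3784.
At the floor P = 28.5, quantity demanded = (43.5 − 28.5)/0.038 = 394.7368.
Sellers' marginal cost at Q' = 394.7368: 7.1 + 0.013·394.7368 = 12.2316.
ΔQ = 713.7255 − 394.7368 = 318.9887; wedge = 28.5 − 12.2316 = 16.2684.
Welfare loss = ½ × 318.9887 × 16.2684 = $2594.72 thousand.

$2594.72 thousand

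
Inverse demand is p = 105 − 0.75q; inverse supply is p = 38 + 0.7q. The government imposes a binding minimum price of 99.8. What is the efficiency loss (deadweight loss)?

Competitive equilibrium: 105 − 0.75q = 38 + 0.7q → q* = 46.2069, p* = 70.3448.
At the floor p = 99.8, quantity demanded = (105 − 99.8)/0.75 = 6.9333.
Sellers' marginal cost at q' = 6.9333: 38 + 0.7·6.9333 = 42.8533.
Δq = 46.2069 − 6.9333 = 39.2736; wedge = 99.8 − 42.8533 = 56.9467.
Deadweight loss = ½ × 39.2736 × 56.9467 = 1118.25.

1118.25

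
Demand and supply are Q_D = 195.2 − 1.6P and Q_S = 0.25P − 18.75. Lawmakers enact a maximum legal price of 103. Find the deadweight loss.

In inverse form: demand P = 122 − 0.625Q, supply P = 75 + 4Q.
Competitive equilibrium: 122 − 0.625Q = 75 + 4Q → Q* = 10.1622, P* = 115.6486.
At the ceiling P = 103, quantity supplied = (103 − 75)/4 = 7.
Willingness to pay at Q' = 7: 122 − 0.625·7 = 117.625.
ΔQ = 10.1622 − 7 = 3.1622; wedge = 117.625 − 103 = 14.625.
Deadweight loss = ½ × 3.1622 × 14.625 = 23.12.

23.12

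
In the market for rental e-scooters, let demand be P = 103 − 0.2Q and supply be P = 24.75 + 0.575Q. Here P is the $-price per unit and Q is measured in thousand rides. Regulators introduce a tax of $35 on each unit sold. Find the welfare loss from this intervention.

Competitive equilibrium: 103 − 0.2Q = 24.75 + 0.575Q → Q* = 100.9677, P* = 82.8065.
With the tax, the buyer price exceeds the seller price by 35: (103 − 0.2Q) − (24.75 + 0.575Q) = 35 → Q' = 55.8065.
ΔQ = 100.9677 − 55.8065 = 45.1612; the wedge equals the tax, 35.
DWL = ½ × 45.1612 × 35 = $790.32 thousand.

$790.32 thousand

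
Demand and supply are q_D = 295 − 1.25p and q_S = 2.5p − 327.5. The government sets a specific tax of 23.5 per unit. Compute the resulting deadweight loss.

In inverse form: demand p = 236 − 0.8q, supply p = 131 + 0.4q.
Competitive equilibrium: 236 − 0.8q = 131 + 0.4q → q* = 87.5, p* = 166.
With the tax, the buyer price exceeds the seller price by 23.5: (236 − 0.8q) − (131 + 0.4q) = 23.5 → q' = 67.9167.
Δq = 87.5 − 67.9167 = 19.5833; the wedge equals the tax, 23.5.
DWL = ½ × 19.5833 × 23.5 = 230.10.

230.10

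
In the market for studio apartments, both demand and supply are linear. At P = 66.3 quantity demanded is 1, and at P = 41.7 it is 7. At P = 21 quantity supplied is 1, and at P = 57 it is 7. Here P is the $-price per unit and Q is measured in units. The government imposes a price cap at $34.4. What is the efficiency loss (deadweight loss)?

$25.61

Demand slope = (41.7 − 66.3)/(7 − 1) = −4.1, so P = 70.4 − 4.1Q.
Supply slope = (57 − 21)/(7 − 1) = 6, so P = 15 + 6Q.
Competitive equilibrium: 70.4 − 4.1Q = 15 + 6Q → Q* = 5.4851, P* = 47.9109.
At the ceiling P = 34.4, quantity supplied = (34.4 − 15)/6 = 3.2333.
Willingness to pay at Q' = 3.2333: 70.4 − 4.1·3.2333 = 57.1435.
ΔQ = 5.4851 − 3.2333 = 2.2518; wedge = 57.1435 − 34.4 = 22.7435.
Welfare loss = ½ × 2.2518 × 22.7435 = $25.61.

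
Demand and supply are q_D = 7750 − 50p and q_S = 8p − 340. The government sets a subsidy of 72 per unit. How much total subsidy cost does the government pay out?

In inverse form: demand p = 155 − 0.02q, supply p = 42.5 + 0.125q.
Competitive equilibrium: 155 − 0.02q = 42.5 + 0.125q → q* = 775.8621, p* = 139.4828.
The subsidy lowers effective supply by 72: p = 0.125q − 29.5.
New quantity: 155 − 0.02q = 0.125q − 29.5 → q' = 1272.4138.
Total subsidy cost = 72 × 1272.4138 = 91613.79.

91613.79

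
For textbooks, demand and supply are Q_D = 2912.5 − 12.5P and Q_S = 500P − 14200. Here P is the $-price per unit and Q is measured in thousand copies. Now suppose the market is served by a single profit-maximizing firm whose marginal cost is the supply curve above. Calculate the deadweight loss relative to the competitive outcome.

$62246.85 thousand

In inverse form: demand P = 233 − 0.08Q, supply P = 28.4 + 0.002Q.
Competitive equilibrium: 233 − 0.08Q = 28.4 + 0.002Q → Q* = 2495.121951, P* = 33.390244.
Marginal revenue: MR = 233 − 0.16Q. Set MR = MC: 233 − 0.16Q = 28.4 + 0.002Q → Q_m = 1262.962963.
Price P_m = 233 − 0.08·1262.962963 = 131.962963; MC(Q_m) = 28.4 + 0.002·1262.962963 = 30.925926.
Competitive Q* = 2495.121951, so ΔQ = 1232.158988; wedge = 131.962963 − 30.925926 = 101.037037.
DWL = ½ × 1232.158988 × 101.037037 = $62246.85 thousand.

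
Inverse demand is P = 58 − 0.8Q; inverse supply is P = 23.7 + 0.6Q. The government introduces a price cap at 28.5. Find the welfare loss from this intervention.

190.575

Competitive equilibrium: 58 − 0.8Q = 23.7 + 0.6Q → Q* = 24.5, P* = 38.4.
At the ceiling P = 28.5, quantity supplied = (28.5 − 23.7)/0.6 = 8.
Willingness to pay at Q' = 8: 58 − 0.8·8 = 51.6.
ΔQ = 24.5 − 8 = 16.5; wedge = 51.6 − 28.5 = 23.1.
Welfare loss = ½ × 16.5 × 23.1 = 190.575.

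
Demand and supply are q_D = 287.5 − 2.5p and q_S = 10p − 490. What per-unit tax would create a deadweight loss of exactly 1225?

35

In inverse form: demand p = 115 − 0.4q, supply p = 49 + 0.1q.
Competitive equilibrium: 115 − 0.4q = 49 + 0.1q → q* = 132, p* = 62.2.
A tax t gives Δq = t/0.5 and wedge t, so DWL = t²/1.
t²/1 = 1225 → t² = 1225 → t = 35.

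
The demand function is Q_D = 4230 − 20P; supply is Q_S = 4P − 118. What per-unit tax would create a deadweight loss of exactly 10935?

81

In inverse form: demand P = 211.5 − 0.05Q, supply P = 29.5 + 0.25Q.
Competitive equilibrium: 211.5 − 0.05Q = 29.5 + 0.25Q → Q* = 606.6667, P* = 181.1667.
A tax t gives ΔQ = t/0.3 and wedge t, so DWL = t²/0.6.
t²/0.6 = 10935 → t² = 6561 → t = 81.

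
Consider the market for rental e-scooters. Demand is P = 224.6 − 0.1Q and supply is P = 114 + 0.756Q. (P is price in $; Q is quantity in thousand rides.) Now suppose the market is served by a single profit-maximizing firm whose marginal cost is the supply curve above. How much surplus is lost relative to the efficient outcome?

Competitive equilibrium: 224.6 − 0.1Q = 114 + 0.756Q → Q* = 129.2056, P* = 211.6794.
Marginal revenue: MR = 224.6 − 0.2Q. Set MR = MC: 224.6 − 0.2Q = 114 + 0.756Q → Q_m = 115.6904.
Price P_m = 224.6 − 0.1·115.6904 = 213.031; MC(Q_m) = 114 + 0.756·115.6904 = 201.4619.
Competitive Q* = 129.2056, so ΔQ = 13.5152; wedge = 213.031 − 201.4619 = 11.5691.
The triangle = ½ × 13.5152 × 11.5691 = $78.18 thousand.

$78.18 thousand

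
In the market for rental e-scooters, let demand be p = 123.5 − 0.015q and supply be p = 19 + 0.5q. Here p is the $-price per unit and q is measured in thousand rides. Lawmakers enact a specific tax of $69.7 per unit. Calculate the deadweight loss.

$4716.59 thousand

Competitive equilibrium: 123.5 − 0.015q = 19 + 0.5q → q* = 202.9126, p* = 120.4563.
With the tax, the buyer price exceeds the seller price by 69.7: (123.5 − 0.015q) − (19 + 0.5q) = 69.7 → q' = 67.5728.
Δq = 202.9126 − 67.5728 = 135.3398; the wedge equals the tax, 69.7.
Welfare loss = ½ × 135.3398 × 69.7 = $4716.59 thousand.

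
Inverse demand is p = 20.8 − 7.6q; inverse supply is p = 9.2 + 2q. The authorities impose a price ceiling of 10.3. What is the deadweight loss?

Competitive equilibrium: 20.8 − 7.6q = 9.2 + 2q → q* = 1.2083, p* = 11.6167.
At the ceiling p = 10.3, quantity supplied = (10.3 − 9.2)/2 = 0.55.
Willingness to pay at q' = 0.55: 20.8 − 7.6·0.55 = 16.62.
Δq = 1.2083 − 0.55 = 0.6583; wedge = 16.62 − 10.3 = 6.32.
Welfare loss = ½ × 0.6583 × 6.32 = 2.08.

2.08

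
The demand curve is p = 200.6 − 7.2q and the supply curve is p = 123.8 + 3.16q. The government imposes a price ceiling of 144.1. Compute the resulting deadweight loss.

5.07

Competitive equilibrium: 200.6 − 7.2q = 123.8 + 3.16q → q* = 7.4131, p* = 147.2255.
At the ceiling p = 144.1, quantity supplied = (144.1 − 123.8)/3.16 = 6.4241.
Willingness to pay at q' = 6.4241: 200.6 − 7.2·6.4241 = 154.3465.
Δq = 7.4131 − 6.4241 = 0.989; wedge = 154.3465 − 144.1 = 10.2465.
Welfare loss = ½ × 0.989 × 10.2465 = 5.07.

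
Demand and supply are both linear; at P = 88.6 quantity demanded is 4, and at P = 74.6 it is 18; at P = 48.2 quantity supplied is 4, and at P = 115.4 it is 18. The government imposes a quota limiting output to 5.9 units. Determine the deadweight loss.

74.41

Demand slope = (74.6 − 88.6)/(18 − 4) = −1, so P = 92.6 − Q.
Supply slope = (115.4 − 48.2)/(18 − 4) = 4.8, so P = 29 + 4.8Q.
Competitive equilibrium: 92.6 − Q = 29 + 4.8Q → Q* = 10.9655, P* = 81.6345.
At Q = 5.9: demand price = 92.6 − 1·5.9 = 86.7; supply price = 29 + 4.8·5.9 = 57.32.
ΔQ = 10.9655 − 5.9 = 5.0655; wedge = 86.7 − 57.32 = 29.38.
Welfare loss = ½ × 5.0655 × 29.38 = 74.41.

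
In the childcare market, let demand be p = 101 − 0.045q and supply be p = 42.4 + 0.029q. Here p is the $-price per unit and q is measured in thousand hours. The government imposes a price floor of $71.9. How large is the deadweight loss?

$780.34 thousand

Competitive equilibrium: 101 − 0.045q = 42.4 + 0.029q → q* = 791.89189, p* = 65.36486.
At the floor p = 71.9, quantity demanded = (101 − 71.9)/0.045 = 646.66667.
Sellers' marginal cost at q' = 646.66667: 42.4 + 0.029·646.66667 = 61.15333.
Δq = 791.89189 − 646.66667 = 145.22522; wedge = 71.9 − 61.15333 = 10.74667.
The triangle = ½ × 145.22522 × 10.74667 = $780.34 thousand.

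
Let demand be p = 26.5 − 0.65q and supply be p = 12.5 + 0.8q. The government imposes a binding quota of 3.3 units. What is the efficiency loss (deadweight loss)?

29.28

Competitive equilibrium: 26.5 − 0.65q = 12.5 + 0.8q → q* = 9.6552, p* = 20.2241.
At q = 3.3: demand price = 26.5 − 0.65·3.3 = 24.355; supply price = 12.5 + 0.8·3.3 = 15.14.
Δq = 9.6552 − 3.3 = 6.3552; wedge = 24.355 − 15.14 = 9.215.
Deadweight loss = ½ × 6.3552 × 9.215 = 29.28.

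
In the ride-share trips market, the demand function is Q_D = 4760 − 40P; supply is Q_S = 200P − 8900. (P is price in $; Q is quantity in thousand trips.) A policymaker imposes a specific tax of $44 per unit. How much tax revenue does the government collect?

In inverse form: demand P = 119 − 0.025Q, supply P = 44.5 + 0.005Q.
Competitive equilibrium: 119 − 0.025Q = 44.5 + 0.005Q → Q* = 2483.3333, P* = 56.9167.
With the tax, the buyer price exceeds the seller price by 44: (119 − 0.025Q) − (44.5 + 0.005Q) = 44 → Q' = 1016.6667.
Tax revenue = 44 × 1016.6667 = $44733.33 thousand.

$44733.33 thousand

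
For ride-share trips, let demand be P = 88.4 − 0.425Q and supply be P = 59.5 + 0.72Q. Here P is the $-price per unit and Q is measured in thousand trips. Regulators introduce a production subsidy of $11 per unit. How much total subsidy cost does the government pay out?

$383.32 thousand

Competitive equilibrium: 88.4 − 0.425Q = 59.5 + 0.72Q → Q* = 25.2402, P* = 77.6729.
The subsidy lowers effective supply by 11: P = 48.5 + 0.72Q.
New quantity: 88.4 − 0.425Q = 48.5 + 0.72Q → Q' = 34.8472.
Total subsidy cost = 11 × 34.8472 = $383.32 thousand.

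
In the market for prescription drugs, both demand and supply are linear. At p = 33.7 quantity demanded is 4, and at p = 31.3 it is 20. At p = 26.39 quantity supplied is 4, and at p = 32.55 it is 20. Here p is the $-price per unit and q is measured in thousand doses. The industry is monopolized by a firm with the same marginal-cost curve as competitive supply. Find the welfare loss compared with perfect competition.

Demand slope = (31.3 − 33.7)/(20 − 4) = −0.15, so p = 34.3 − 0.15q.
Supply slope = (32.55 − 26.39)/(20 − 4) = 0.385, so p = 24.85 + 0.385q.
Competitive equilibrium: 34.3 − 0.15q = 24.85 + 0.385q → q* = 17.6636, p* = 31.6505.
Marginal revenue: MR = 34.3 − 0.3q. Set MR = MC: 34.3 − 0.3q = 24.85 + 0.385q → q_m = 13.7956.
Price p_m = 34.3 − 0.15·13.7956 = 32.2307; MC(q_m) = 24.85 + 0.385·13.7956 = 30.1613.
Competitive q* = 17.6636, so Δq = 3.868; wedge = 32.2307 − 30.1613 = 2.0694.
DWL = ½ × 3.868 × 2.0694 = $4 thousand.

$4 thousand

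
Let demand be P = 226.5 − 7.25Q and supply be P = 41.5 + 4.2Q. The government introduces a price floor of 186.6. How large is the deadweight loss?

649.80

Competitive equilibrium: 226.5 − 7.25Q = 41.5 + 4.2Q → Q* = 16.15721, P* = 109.36026.
At the floor P = 186.6, quantity demanded = (226.5 − 186.6)/7.25 = 5.50345.
Sellers' marginal cost at Q' = 5.50345: 41.5 + 4.2·5.50345 = 64.61449.
ΔQ = 16.15721 − 5.50345 = 10.65376; wedge = 186.6 − 64.61449 = 121.98551.
Welfare loss = ½ × 10.65376 × 121.98551 = 649.80.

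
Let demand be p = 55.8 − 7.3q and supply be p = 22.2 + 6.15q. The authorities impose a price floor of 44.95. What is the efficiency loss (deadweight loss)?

Competitive equilibrium: 55.8 − 7.3q = 22.2 + 6.15q → q* = 2.49814, p* = 37.56357.
At the floor p = 44.95, quantity demanded = (55.8 − 44.95)/7.3 = 1.4863.
Sellers' marginal cost at q' = 1.4863: 22.2 + 6.15·1.4863 = 31.34075.
Δq = 2.49814 − 1.4863 = 1.01184; wedge = 44.95 − 31.34075 = 13.60925.
Deadweight loss = ½ × 1.01184 × 13.60925 = 6.89.

6.89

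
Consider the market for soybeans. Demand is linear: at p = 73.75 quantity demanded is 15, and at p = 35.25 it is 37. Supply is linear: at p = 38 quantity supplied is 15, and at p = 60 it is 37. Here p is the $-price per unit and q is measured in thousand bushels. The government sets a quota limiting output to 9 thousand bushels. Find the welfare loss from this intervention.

$496.375 thousand

Demand slope = (35.25 − 73.75)/(37 − 15) = −1.75, so p = 100 − 1.75q.
Supply slope = (60 − 38)/(37 − 15) = 1, so p = 23 + q.
Competitive equilibrium: 100 − 1.75q = 23 + q → q* = 28, p* = 51.
At q = 9: demand price = 100 − 1.75·9 = 84.25; supply price = 23 + 1·9 = 32.
Δq = 28 − 9 = 19; wedge = 84.25 − 32 = 52.25.
Welfare loss = ½ × 19 × 52.25 = $496.375 thousand.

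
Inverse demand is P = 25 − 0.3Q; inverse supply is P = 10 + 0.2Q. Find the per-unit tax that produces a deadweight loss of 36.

Competitive equilibrium: 25 − 0.3Q = 10 + 0.2Q → Q* = 30, P* = 16.
A tax t gives ΔQ = t/0.5 and wedge t, so DWL = t²/1.
t²/1 = 36 → t² = 36 → t = 6.

6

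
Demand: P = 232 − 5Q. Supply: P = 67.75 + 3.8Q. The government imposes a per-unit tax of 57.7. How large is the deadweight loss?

189.16

Competitive equilibrium: 232 − 5Q = 67.75 + 3.8Q → Q* = 18.6648, P* = 138.6761.
With the tax, the buyer price exceeds the seller price by 57.7: (232 − 5Q) − (67.75 + 3.8Q) = 57.7 → Q' = 12.108.
ΔQ = 18.6648 − 12.108 = 6.5568; the wedge equals the tax, 57.7.
Welfare loss = ½ × 6.5568 × 57.7 = 189.16.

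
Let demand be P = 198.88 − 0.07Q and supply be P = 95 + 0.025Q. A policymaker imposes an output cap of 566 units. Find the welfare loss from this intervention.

Competitive equilibrium: 198.88 − 0.07Q = 95 + 0.025Q → Q* = 1093.4737, P* = 122.3368.
At Q = 566: demand price = 198.88 − 0.07·566 = 159.26; supply price = 95 + 0.025·566 = 109.15.
ΔQ = 1093.4737 − 566 = 527.4737; wedge = 159.26 − 109.15 = 50.11.
The triangle = ½ × 527.4737 × 50.11 = 13215.85.

13215.85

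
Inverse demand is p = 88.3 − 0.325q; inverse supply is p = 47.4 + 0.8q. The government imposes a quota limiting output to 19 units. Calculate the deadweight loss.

Competitive equilibrium: 88.3 − 0.325q = 47.4 + 0.8q → q* = 36.3556, p* = 76.4844.
At q = 19: demand price = 88.3 − 0.325·19 = 82.125; supply price = 47.4 + 0.8·19 = 62.6.
Δq = 36.3556 − 19 = 17.3556; wedge = 82.125 − 62.6 = 19.525.
DWL = ½ × 17.3556 × 19.525 = 169.43.

169.43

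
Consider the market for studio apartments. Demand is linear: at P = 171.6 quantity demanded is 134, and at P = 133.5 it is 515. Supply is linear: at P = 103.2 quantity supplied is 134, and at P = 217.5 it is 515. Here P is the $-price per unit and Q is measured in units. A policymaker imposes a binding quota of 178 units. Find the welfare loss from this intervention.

$3225.80

Demand slope = (133.5 − 171.6)/(515 − 134) = −0.1, so P = 185 − 0.1Q.
Supply slope = (217.5 − 103.2)/(515 − 134) = 0.3, so P = 63 + 0.3Q.
Competitive equilibrium: 185 − 0.1Q = 63 + 0.3Q → Q* = 305, P* = 154.5.
At Q = 178: demand price = 185 − 0.1·178 = 167.2; supply price = 63 + 0.3·178 = 116.4.
ΔQ = 305 − 178 = 127; wedge = 167.2 − 116.4 = 50.8.
The triangle = ½ × 127 × 50.8 = $3225.80.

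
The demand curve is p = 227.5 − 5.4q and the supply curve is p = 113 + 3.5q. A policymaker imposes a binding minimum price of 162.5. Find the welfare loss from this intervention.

Competitive equilibrium: 227.5 − 5.4q = 113 + 3.5q → q* = 12.8652, p* = 158.0281.
At the floor p = 162.5, quantity demanded = (227.5 − 162.5)/5.4 = 12.037.
Sellers' marginal cost at q' = 12.037: 113 + 3.5·12.037 = 155.1295.
Δq = 12.8652 − 12.037 = 0.8282; wedge = 162.5 − 155.1295 = 7.3705.
Deadweight loss = ½ × 0.8282 × 7.3705 = 3.05.

3.05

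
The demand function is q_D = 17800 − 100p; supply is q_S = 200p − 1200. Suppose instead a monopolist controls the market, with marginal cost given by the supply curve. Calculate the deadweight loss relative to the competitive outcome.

In inverse form: demand p = 178 − 0.01q, supply p = 6 + 0.005q.
Competitive equilibrium: 178 − 0.01q = 6 + 0.005q → q* = 11466.6667, p* = 63.3333.
Marginal revenue: MR = 178 − 0.02q. Set MR = MC: 178 − 0.02q = 6 + 0.005q → q_m = 6880.
Price p_m = 178 − 0.01·6880 = 109.2; MC(q_m) = 6 + 0.005·6880 = 40.4.
Competitive q* = 11466.6667, so Δq = 4586.6667; wedge = 109.2 − 40.4 = 68.8.
DWL = ½ × 4586.6667 × 68.8 = 157781.33.

157781.33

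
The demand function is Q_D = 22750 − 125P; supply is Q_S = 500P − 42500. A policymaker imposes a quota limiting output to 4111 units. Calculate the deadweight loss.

156184.605

In inverse form: demand P = 182 − 0.008Q, supply P = 85 + 0.002Q.
Competitive equilibrium: 182 − 0.008Q = 85 + 0.002Q → Q* = 9700, P* = 104.4.
At Q = 4111: demand price = 182 − 0.008·4111 = 149.112; supply price = 85 + 0.002·4111 = 93.222.
ΔQ = 9700 − 4111 = 5589; wedge = 149.112 − 93.222 = 55.89.
Welfare loss = ½ × 5589 × 55.89 = 156184.605.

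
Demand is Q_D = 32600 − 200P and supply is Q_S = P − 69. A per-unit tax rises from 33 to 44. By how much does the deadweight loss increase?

421.39

In inverse form: demand P = 163 − 0.005Q, supply P = 69 + Q.
Competitive equilibrium: 163 − 0.005Q = 69 + Q → Q* = 93.5323, P* = 162.5323.
For a per-unit tax t: ΔQ = t/1.005, so DWL = ½·t·(t/1.005) = t²/2.01.
At t = 33: DWL = 541.791. At t = 44: DWL = 963.184.
Increase = 963.184 − 541.791 = 421.39.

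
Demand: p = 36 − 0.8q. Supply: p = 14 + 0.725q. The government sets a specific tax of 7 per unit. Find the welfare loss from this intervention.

Competitive equilibrium: 36 − 0.8q = 14 + 0.725q → q* = 14.4262, p* = 24.459.
With the tax, the buyer price exceeds the seller price by 7: (36 − 0.8q) − (14 + 0.725q) = 7 → q' = 9.8361.
Δq = 14.4262 − 9.8361 = 4.5901; the wedge equals the tax, 7.
The triangle = ½ × 4.5901 × 7 = 16.07.

16.07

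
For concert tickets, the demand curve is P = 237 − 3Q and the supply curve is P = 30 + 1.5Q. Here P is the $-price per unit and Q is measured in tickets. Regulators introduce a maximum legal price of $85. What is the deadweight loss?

$196

Competitive equilibrium: 237 − 3Q = 30 + 1.5Q → Q* = 46, P* = 99.
At the ceiling P = 85, quantity supplied = (85 − 30)/1.5 = 36.6667.
Willingness to pay at Q' = 36.6667: 237 − 3·36.6667 = 126.9999.
ΔQ = 46 − 36.6667 = 9.3333; wedge = 126.9999 − 85 = 41.9999.
The triangle = ½ × 9.3333 × 41.9999 = $196.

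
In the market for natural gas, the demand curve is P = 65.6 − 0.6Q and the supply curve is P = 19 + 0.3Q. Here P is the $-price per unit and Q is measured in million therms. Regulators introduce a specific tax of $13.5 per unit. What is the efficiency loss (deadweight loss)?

Competitive equilibrium: 65.6 − 0.6Q = 19 + 0.3Q → Q* = 51.7778, P* = 34.5333.
With the tax, the buyer price exceeds the seller price by 13.5: (65.6 − 0.6Q) − (19 + 0.3Q) = 13.5 → Q' = 36.7778.
ΔQ = 51.7778 − 36.7778 = 15; the wedge equals the tax, 13.5.
DWL = ½ × 15 × 13.5 = $101.25 million.

$101.25 million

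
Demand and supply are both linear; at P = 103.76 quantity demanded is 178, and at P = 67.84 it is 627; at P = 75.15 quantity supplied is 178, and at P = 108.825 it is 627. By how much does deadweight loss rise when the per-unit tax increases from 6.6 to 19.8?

Demand slope = (67.84 − 103.76)/(627 − 178) = −0.08, so P = 118 − 0.08Q.
Supply slope = (108.825 − 75.15)/(627 − 178) = 0.075, so P = 61.8 + 0.075Q.
Competitive equilibrium: 118 − 0.08Q = 61.8 + 0.075Q → Q* = 362.5806, P* = 88.9935.
For a per-unit tax t: ΔQ = t/0.155, so DWL = ½·t·(t/0.155) = t²/0.31.
At t = 6.6: DWL = 140.516. At t = 19.8: DWL = 1264.645.
Increase = 1264.645 − 140.516 = 1124.13.

1124.13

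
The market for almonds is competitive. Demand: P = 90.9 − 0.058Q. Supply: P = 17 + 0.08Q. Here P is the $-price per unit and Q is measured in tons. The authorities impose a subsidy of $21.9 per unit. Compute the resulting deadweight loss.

$1737.72

Competitive equilibrium: 90.9 − 0.058Q = 17 + 0.08Q → Q* = 535.5072, P* = 59.8406.
The subsidy lowers effective supply by 21.9: P = 0.08Q − 4.9.
New quantity: 90.9 − 0.058Q = 0.08Q − 4.9 → Q' = 694.2029.
Overproduction ΔQ = 694.2029 − 535.5072 = 158.6957; wedge = subsidy = 21.9.
Deadweight loss = ½ × 158.6957 × 21.9 = $1737.72.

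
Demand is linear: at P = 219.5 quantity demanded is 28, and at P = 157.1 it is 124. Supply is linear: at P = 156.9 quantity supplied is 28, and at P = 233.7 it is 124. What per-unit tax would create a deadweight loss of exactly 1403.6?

63.8

Demand slope = (157.1 − 219.5)/(124 − 28) = −0.65, so P = 237.7 − 0.65Q.
Supply slope = (233.7 − 156.9)/(124 − 28) = 0.8, so P = 134.5 + 0.8Q.
Competitive equilibrium: 237.7 − 0.65Q = 134.5 + 0.8Q → Q* = 71.1724, P* = 191.4379.
A tax t gives ΔQ = t/1.45 and wedge t, so DWL = t²/2.9.
t²/2.9 = 1403.6 → t² = 4070.44 → t = 63.8.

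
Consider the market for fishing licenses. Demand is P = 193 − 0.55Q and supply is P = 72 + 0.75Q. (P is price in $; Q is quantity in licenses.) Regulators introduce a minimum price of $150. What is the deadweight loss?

Competitive equilibrium: 193 − 0.55Q = 72 + 0.75Q → Q* = 93.0769, P* = 141.8077.
At the floor P = 150, quantity demanded = (193 − 150)/0.55 = 78.1818.
Sellers' marginal cost at Q' = 78.1818: 72 + 0.75·78.1818 = 130.6364.
ΔQ = 93.0769 − 78.1818 = 14.8951; wedge = 150 − 130.6364 = 19.3636.
Deadweight loss = ½ × 14.8951 × 19.3636 = $144.21.

$144.21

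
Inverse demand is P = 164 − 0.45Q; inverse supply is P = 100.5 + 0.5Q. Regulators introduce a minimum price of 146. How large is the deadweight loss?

342.24

Competitive equilibrium: 164 − 0.45Q = 100.5 + 0.5Q → Q* = 66.8421, P* = 133.9211.
At the floor P = 146, quantity demanded = (164 − 146)/0.45 = 40.
Sellers' marginal cost at Q' = 40: 100.5 + 0.5·40 = 120.5.
ΔQ = 66.8421 − 40 = 26.8421; wedge = 146 − 120.5 = 25.5.
Deadweight loss = ½ × 26.8421 × 25.5 = 342.24.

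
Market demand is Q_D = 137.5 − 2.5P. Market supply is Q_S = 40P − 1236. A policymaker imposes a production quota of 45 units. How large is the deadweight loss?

29.12

In inverse form: demand P = 55 − 0.4Q, supply P = 30.9 + 0.025Q.
Competitive equilibrium: 55 − 0.4Q = 30.9 + 0.025Q → Q* = 56.7059, P* = 32.3176.
At Q = 45: demand price = 55 − 0.4·45 = 37; supply price = 30.9 + 0.025·45 = 32.025.
ΔQ = 56.7059 − 45 = 11.7059; wedge = 37 − 32.025 = 4.975.
The triangle = ½ × 11.7059 × 4.975 = 29.12.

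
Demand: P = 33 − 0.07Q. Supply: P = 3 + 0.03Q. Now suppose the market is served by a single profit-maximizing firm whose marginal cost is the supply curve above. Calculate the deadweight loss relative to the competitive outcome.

762.98

Competitive equilibrium: 33 − 0.07Q = 3 + 0.03Q → Q* = 300, P* = 12.
Marginal revenue: MR = 33 − 0.14Q. Set MR = MC: 33 − 0.14Q = 3 + 0.03Q → Q_m = 176.4706.
Price P_m = 33 − 0.07·176.4706 = 20.6471; MC(Q_m) = 3 + 0.03·176.4706 = 8.2941.
Competitive Q* = 300, so ΔQ = 123.5294; wedge = 20.6471 − 8.2941 = 12.353.
The triangle = ½ × 123.5294 × 12.353 = 762.98.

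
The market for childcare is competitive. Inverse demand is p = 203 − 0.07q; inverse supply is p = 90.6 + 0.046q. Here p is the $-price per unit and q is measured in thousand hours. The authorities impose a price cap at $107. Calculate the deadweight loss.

Competitive equilibrium: 203 − 0.07q = 90.6 + 0.046q → q* = 968.96552, p* = 135.17241.
At the ceiling p = 107, quantity supplied = (107 − 90.6)/0.046 = 356.52174.
Willingness to pay at q' = 356.52174: 203 − 0.07·356.52174 = 178.04348.
Δq = 968.96552 − 356.52174 = 612.44378; wedge = 178.04348 − 107 = 71.04348.
Deadweight loss = ½ × 612.44378 × 71.04348 = $21755.07 thousand.

$21755.07 thousand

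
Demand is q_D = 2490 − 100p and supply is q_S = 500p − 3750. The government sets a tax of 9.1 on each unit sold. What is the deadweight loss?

In inverse form: demand p = 24.9 − 0.01q, supply p = 7.5 + 0.002q.
Competitive equilibrium: 24.9 − 0.01q = 7.5 + 0.002q → q* = 1450, p* = 10.4.
With the tax, the buyer price exceeds the seller price by 9.1: (24.9 − 0.01q) − (7.5 + 0.002q) = 9.1 → q' = 691.6667.
Δq = 1450 − 691.6667 = 758.3333; the wedge equals the tax, 9.1.
The triangle = ½ × 758.3333 × 9.1 = 3450.42.

3450.42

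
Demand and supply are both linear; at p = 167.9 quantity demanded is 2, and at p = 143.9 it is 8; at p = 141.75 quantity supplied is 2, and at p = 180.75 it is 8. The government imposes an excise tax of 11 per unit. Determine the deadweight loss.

Demand slope = (143.9 − 167.9)/(8 − 2) = −4, so p = 175.9 − 4q.
Supply slope = (180.75 − 141.75)/(8 − 2) = 6.5, so p = 128.75 + 6.5q.
Competitive equilibrium: 175.9 − 4q = 128.75 + 6.5q → q* = 4.4905, p* = 157.9381.
With the tax, the buyer price exceeds the seller price by 11: (175.9 − 4q) − (128.75 + 6.5q) = 11 → q' = 3.4429.
Δq = 4.4905 − 3.4429 = 1.0476; the wedge equals the tax, 11.
Deadweight loss = ½ × 1.0476 × 11 = 5.76.

5.76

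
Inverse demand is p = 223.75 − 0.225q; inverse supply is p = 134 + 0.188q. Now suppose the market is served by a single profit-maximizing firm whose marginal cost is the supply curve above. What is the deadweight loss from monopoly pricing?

1212.87

Competitive equilibrium: 223.75 − 0.225q = 134 + 0.188q → q* = 217.3123, p* = 174.8547.
Marginal revenue: MR = 223.75 − 0.45q. Set MR = MC: 223.75 − 0.45q = 134 + 0.188q → q_m = 140.674.
Price p_m = 223.75 − 0.225·140.674 = 192.0984; MC(q_m) = 134 + 0.188·140.674 = 160.4467.
Competitive q* = 217.3123, so Δq = 76.6383; wedge = 192.0984 − 160.4467 = 31.6517.
Deadweight loss = ½ × 76.6383 × 31.6517 = 1212.87.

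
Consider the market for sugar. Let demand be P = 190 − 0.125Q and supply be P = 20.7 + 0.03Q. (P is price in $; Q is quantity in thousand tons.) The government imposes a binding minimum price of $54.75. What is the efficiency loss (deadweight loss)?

$8.16 thousand

Competitive equilibrium: 190 − 0.125Q = 20.7 + 0.03Q → Q* = 1092.2581, P* = 53.4677.
At the floor P = 54.75, quantity demanded = (190 − 54.75)/0.125 = 1082.
Sellers' marginal cost at Q' = 1082: 20.7 + 0.03·1082 = 53.16.
ΔQ = 1092.2581 − 1082 = 10.2581; wedge = 54.75 − 53.16 = 1.59.
Deadweight loss = ½ × 10.2581 × 1.59 = $8.16 thousand.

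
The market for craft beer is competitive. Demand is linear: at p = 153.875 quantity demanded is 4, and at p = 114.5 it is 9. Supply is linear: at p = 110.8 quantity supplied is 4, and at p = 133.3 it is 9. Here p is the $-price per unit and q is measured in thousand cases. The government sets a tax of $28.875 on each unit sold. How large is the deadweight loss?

Demand slope = (114.5 − 153.875)/(9 − 4) = −7.875, so p = 185.375 − 7.875q.
Supply slope = (133.3 − 110.8)/(9 − 4) = 4.5, so p = 92.8 + 4.5q.
Competitive equilibrium: 185.375 − 7.875q = 92.8 + 4.5q → q* = 7.4808, p* = 126.4636.
With the tax, the buyer price exceeds the seller price by 28.875: (185.375 − 7.875q) − (92.8 + 4.5q) = 28.875 → q' = 5.1475.
Δq = 7.4808 − 5.1475 = 2.3333; the wedge equals the tax, 28.875.
DWL = ½ × 2.3333 × 28.875 = $33.69 thousand.

$33.69 thousand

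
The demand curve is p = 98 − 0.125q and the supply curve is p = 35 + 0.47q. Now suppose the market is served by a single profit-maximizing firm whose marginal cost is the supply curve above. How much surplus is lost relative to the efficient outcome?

Competitive equilibrium: 98 − 0.125q = 35 + 0.47q → q* = 105.8824, p* = 84.7647.
Marginal revenue: MR = 98 − 0.25q. Set MR = MC: 98 − 0.25q = 35 + 0.47q → q_m = 87.5.
Price p_m = 98 − 0.125·87.5 = 87.0625; MC(q_m) = 35 + 0.47·87.5 = 76.125.
Competitive q* = 105.8824, so Δq = 18.3824; wedge = 87.0625 − 76.125 = 10.9375.
Deadweight loss = ½ × 18.3824 × 10.9375 = 100.53.

100.53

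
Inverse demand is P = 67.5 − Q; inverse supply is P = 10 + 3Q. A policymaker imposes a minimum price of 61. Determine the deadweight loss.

124.03

Competitive equilibrium: 67.5 − Q = 10 + 3Q → Q* = 14.375, P* = 53.125.
At the floor P = 61, quantity demanded = (67.5 − 61)/1 = 6.5.
Sellers' marginal cost at Q' = 6.5: 10 + 3·6.5 = 29.5.
ΔQ = 14.375 − 6.5 = 7.875; wedge = 61 − 29.5 = 31.5.
Deadweight loss = ½ × 7.875 × 31.5 = 124.03.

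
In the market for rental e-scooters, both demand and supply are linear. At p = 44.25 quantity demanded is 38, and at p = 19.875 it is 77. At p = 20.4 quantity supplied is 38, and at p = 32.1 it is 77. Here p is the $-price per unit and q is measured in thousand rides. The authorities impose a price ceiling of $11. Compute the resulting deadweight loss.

Demand slope = (19.875 − 44.25)/(77 − 38) = −0.625, so p = 68 − 0.625q.
Supply slope = (32.1 − 20.4)/(77 − 38) = 0.3, so p = 9 + 0.3q.
Competitive equilibrium: 68 − 0.625q = 9 + 0.3q → q* = 63.7838, p* = 28.1351.
At the ceiling p = 11, quantity supplied = (11 − 9)/0.3 = 6.6667.
Willingness to pay at q' = 6.6667: 68 − 0.625·6.6667 = 63.8333.
Δq = 63.7838 − 6.6667 = 57.1171; wedge = 63.8333 − 11 = 52.8333.
The triangle = ½ × 57.1171 × 52.8333 = $1508.84 thousand.

$1508.84 thousand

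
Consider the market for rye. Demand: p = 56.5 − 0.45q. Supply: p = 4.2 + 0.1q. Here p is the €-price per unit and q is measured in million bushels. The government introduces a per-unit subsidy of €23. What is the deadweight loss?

€480.91 million

Competitive equilibrium: 56.5 − 0.45q = 4.2 + 0.1q → q* = 95.0909, p* = 13.7091.
The subsidy lowers effective supply by 23: p = 0.1q − 18.8.
New quantity: 56.5 − 0.45q = 0.1q − 18.8 → q' = 136.9091.
Overproduction Δq = 136.9091 − 95.0909 = 41.8182; wedge = subsidy = 23.
The triangle = ½ × 41.8182 × 23 = €480.91 million.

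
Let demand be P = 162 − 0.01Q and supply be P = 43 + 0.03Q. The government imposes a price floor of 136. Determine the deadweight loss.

Competitive equilibrium: 162 − 0.01Q = 43 + 0.03Q → Q* = 2975, P* = 132.25.
At the floor P = 136, quantity demanded = (162 − 136)/0.01 = 2600.
Sellers' marginal cost at Q' = 2600: 43 + 0.03·2600 = 121.
ΔQ = 2975 − 2600 = 375; wedge = 136 − 121 = 15.
The triangle = ½ × 375 × 15 = 2812.50.

2812.50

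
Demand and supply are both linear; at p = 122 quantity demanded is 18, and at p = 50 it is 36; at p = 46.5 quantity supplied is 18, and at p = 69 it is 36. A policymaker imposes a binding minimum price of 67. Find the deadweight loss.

1.05

Demand slope = (50 − 122)/(36 − 18) = −4, so p = 194 − 4q.
Supply slope = (69 − 46.5)/(36 − 18) = 1.25, so p = 24 + 1.25q.
Competitive equilibrium: 194 − 4q = 24 + 1.25q → q* = 32.381, p* = 64.4762.
At the floor p = 67, quantity demanded = (194 − 67)/4 = 31.75.
Sellers' marginal cost at q' = 31.75: 24 + 1.25·31.75 = 63.6875.
Δq = 32.381 − 31.75 = 0.631; wedge = 67 − 63.6875 = 3.3125.
DWL = ½ × 0.631 × 3.3125 = 1.05.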